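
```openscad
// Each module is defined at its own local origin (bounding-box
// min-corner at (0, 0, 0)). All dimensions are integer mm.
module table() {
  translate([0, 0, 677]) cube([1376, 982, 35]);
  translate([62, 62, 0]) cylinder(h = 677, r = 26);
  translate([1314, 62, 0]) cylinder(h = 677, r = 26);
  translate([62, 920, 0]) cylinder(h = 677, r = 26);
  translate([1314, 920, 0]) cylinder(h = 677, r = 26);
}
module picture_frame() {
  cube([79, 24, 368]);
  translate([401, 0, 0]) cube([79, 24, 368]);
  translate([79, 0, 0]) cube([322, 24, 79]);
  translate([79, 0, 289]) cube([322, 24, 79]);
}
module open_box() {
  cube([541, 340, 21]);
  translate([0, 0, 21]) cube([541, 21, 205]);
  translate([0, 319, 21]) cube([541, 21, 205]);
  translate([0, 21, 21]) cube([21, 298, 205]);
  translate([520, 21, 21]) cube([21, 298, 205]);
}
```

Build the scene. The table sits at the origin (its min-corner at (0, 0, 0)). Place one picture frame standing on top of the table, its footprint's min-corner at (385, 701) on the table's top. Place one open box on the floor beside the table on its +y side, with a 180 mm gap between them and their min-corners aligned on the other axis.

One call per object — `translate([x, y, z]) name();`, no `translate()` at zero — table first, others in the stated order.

table();
translate([385, 701, 712]) picture_frame();
translate([0, 1162, 0]) open_box();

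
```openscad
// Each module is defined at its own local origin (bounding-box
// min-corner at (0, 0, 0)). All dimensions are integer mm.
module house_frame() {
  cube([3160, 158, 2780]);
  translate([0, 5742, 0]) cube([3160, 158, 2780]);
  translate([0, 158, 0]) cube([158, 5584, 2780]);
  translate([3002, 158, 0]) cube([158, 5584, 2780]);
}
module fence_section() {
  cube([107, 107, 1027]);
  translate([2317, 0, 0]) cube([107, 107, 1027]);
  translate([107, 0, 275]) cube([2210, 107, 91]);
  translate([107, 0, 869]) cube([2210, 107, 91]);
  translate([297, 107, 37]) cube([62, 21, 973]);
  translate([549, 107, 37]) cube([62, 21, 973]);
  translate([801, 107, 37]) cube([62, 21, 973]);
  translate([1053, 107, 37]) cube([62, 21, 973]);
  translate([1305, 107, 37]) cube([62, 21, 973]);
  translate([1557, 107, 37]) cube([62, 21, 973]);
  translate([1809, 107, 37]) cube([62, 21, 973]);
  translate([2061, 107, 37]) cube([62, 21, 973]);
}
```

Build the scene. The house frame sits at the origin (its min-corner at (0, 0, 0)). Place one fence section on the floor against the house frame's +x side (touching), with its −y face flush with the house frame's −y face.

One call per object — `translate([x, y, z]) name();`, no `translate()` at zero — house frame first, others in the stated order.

house_frame();
translate([3160, 0, 0]) fence_section();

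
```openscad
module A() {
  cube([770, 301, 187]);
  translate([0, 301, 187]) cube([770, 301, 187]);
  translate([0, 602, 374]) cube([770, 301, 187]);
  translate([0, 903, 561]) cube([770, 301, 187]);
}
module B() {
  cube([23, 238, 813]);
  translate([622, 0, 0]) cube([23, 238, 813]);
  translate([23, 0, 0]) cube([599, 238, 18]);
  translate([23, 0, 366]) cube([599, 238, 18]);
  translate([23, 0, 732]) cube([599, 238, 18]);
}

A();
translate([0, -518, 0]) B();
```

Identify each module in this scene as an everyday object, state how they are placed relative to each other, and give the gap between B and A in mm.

A is a staircase. B is a bookshelf. The bookshelf is on the floor beside the staircase on its −y side. The gap between the bookshelf and the staircase is 280 mm.

The bookshelf's nearest face is 280 mm from the staircase's −y face.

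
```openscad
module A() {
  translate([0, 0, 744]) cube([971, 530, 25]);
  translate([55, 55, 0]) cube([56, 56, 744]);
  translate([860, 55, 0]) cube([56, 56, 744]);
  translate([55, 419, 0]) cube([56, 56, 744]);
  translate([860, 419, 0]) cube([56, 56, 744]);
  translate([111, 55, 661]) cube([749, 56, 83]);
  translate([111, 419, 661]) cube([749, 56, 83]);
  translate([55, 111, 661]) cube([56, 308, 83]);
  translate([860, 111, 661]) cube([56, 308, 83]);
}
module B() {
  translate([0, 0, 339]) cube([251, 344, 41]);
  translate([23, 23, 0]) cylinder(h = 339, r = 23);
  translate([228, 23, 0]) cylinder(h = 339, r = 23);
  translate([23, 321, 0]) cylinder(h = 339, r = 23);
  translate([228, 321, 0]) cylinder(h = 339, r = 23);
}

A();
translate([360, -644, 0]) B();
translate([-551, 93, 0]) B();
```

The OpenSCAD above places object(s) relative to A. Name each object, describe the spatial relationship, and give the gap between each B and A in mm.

A is a table. B is a stool. Two stools sit around the table at the −y, −x sides. The gap between each stool and the table is 300 mm.

Each stool's nearest face is 300 mm from the table's bounding box.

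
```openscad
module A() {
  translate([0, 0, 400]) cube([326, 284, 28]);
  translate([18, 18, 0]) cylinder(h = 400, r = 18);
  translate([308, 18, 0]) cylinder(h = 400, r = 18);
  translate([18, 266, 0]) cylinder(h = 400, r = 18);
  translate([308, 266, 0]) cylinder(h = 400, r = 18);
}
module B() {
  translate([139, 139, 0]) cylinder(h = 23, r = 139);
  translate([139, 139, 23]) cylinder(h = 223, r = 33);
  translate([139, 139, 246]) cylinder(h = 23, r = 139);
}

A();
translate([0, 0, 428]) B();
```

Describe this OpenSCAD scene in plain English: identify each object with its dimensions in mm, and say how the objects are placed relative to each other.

A is a four-legged stool. The seat is 326×284 mm, 28 mm thick, top at z = 428 mm. It stands on four round legs, each 36 mm in diameter, from z = 0 to the seat underside, each leg's axis is inset half a diameter from the nearest pair of seat edges (so the leg's bounding box is flush with the corner).

B is a spool: two coaxial disc flanges of radius 139 mm and thickness 23 mm, joined by a core cylinder of radius 33 mm and height 223 mm. The lower flange rests on z = 0 and the three cylinders share a vertical axis.

The spool is on top of the stool.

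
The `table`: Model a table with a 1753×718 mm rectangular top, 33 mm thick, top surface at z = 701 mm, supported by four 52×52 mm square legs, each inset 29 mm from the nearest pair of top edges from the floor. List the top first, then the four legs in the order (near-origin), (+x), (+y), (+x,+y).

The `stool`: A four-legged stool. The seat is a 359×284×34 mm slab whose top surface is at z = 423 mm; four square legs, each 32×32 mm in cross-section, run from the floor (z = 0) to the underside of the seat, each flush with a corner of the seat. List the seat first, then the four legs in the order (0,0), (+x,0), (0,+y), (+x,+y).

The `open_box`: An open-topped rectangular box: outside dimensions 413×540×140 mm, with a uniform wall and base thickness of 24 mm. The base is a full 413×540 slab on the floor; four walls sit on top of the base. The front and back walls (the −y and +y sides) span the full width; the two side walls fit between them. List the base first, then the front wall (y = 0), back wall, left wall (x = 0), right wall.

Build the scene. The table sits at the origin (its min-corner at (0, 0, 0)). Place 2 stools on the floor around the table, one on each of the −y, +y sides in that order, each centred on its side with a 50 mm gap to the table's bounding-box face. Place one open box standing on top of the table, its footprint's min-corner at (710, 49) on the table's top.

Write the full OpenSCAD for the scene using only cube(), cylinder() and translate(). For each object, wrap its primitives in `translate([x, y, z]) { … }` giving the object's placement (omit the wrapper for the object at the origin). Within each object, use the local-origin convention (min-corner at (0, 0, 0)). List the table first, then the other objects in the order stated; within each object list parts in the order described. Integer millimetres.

translate([0, 0, 668]) cube([1753, 718, 33]);
translate([29, 29, 0]) cube([52, 52, 668]);
translate([1672, 29, 0]) cube([52, 52, 668]);
translate([29, 637, 0]) cube([52, 52, 668]);
translate([1672, 637, 0]) cube([52, 52, 668]);
translate([697, -334, 0]) {
  translate([0, 0, 389]) cube([359, 284, 34]);
  cube([32, 32, 389]);
  translate([327, 0, 0]) cube([32, 32, 389]);
  translate([0, 252, 0]) cube([32, 32, 389]);
  translate([327, 252, 0]) cube([32, 32, 389]);
}
translate([697, 768, 0]) {
  translate([0, 0, 389]) cube([359, 284, 34]);
  cube([32, 32, 389]);
  translate([327, 0, 0]) cube([32, 32, 389]);
  translate([0, 252, 0]) cube([32, 32, 389]);
  translate([327, 252, 0]) cube([32, 32, 389]);
}
translate([710, 49, 701]) {
  cube([413, 540, 24]);
  translate([0, 0, 24]) cube([413, 24, 116]);
  translate([0, 516, 24]) cube([413, 24, 116]);
  translate([0, 24, 24]) cube([24, 492, 116]);
  translate([389, 24, 24]) cube([24, 492, 116]);
}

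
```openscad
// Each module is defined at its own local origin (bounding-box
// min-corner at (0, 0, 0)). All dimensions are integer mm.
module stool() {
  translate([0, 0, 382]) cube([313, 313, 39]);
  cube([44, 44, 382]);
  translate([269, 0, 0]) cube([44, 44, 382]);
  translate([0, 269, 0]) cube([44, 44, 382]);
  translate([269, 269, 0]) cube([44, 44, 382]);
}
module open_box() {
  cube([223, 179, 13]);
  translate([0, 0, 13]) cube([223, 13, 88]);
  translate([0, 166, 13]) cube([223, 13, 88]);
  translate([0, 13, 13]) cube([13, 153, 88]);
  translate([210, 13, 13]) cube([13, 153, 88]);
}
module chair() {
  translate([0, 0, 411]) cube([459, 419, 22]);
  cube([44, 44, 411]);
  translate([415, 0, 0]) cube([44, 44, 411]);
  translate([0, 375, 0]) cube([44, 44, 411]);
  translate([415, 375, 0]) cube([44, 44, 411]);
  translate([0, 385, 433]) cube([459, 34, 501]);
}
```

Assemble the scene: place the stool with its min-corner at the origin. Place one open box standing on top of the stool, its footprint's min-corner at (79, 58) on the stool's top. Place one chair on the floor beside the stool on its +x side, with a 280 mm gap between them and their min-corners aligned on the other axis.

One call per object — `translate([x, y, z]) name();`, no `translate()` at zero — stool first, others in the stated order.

stool();
translate([79, 58, 421]) open_box();
translate([593, 0, 0]) chair();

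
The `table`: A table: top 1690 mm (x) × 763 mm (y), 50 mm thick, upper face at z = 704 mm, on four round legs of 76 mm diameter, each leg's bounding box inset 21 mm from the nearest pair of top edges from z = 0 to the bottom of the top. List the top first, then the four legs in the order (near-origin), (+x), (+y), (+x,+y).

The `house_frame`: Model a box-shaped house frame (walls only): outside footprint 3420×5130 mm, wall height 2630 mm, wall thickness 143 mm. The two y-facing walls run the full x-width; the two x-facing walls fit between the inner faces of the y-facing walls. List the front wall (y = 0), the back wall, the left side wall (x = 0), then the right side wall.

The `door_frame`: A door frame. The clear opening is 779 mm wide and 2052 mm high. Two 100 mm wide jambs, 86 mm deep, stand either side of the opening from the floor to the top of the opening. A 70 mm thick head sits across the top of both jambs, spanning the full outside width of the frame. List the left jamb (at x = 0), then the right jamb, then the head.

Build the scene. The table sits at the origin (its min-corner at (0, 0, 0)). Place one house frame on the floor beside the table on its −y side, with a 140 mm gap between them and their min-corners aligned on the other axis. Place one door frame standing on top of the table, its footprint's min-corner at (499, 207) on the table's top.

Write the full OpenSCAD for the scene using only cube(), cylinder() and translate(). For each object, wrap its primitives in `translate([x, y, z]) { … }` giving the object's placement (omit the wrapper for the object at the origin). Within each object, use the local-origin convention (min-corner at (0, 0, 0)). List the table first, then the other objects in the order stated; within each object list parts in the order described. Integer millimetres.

translate([0, 0, 654]) cube([1690, 763, 50]);
translate([59, 59, 0]) cylinder(h = 654, r = 38);
translate([1631, 59, 0]) cylinder(h = 654, r = 38);
translate([59, 704, 0]) cylinder(h = 654, r = 38);
translate([1631, 704, 0]) cylinder(h = 654, r = 38);
translate([0, -5270, 0]) {
  cube([3420, 143, 2630]);
  translate([0, 4987, 0]) cube([3420, 143, 2630]);
  translate([0, 143, 0]) cube([143, 4844, 2630]);
  translate([3277, 143, 0]) cube([143, 4844, 2630]);
}
translate([499, 207, 704]) {
  cube([100, 86, 2052]);
  translate([879, 0, 0]) cube([100, 86, 2052]);
  translate([0, 0, 2052]) cube([979, 86, 70]);
}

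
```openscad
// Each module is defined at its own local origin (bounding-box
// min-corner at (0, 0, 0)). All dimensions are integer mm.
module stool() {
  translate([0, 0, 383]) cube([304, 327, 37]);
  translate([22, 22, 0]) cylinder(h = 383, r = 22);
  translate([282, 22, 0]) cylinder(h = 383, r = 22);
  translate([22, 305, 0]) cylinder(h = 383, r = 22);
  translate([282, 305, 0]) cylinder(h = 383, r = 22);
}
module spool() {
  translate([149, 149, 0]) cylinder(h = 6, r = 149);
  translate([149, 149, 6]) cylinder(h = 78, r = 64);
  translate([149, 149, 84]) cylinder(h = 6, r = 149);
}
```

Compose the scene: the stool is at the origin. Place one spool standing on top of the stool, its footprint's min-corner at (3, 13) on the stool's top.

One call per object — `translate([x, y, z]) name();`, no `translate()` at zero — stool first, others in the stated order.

stool();
translate([3, 13, 420]) spool();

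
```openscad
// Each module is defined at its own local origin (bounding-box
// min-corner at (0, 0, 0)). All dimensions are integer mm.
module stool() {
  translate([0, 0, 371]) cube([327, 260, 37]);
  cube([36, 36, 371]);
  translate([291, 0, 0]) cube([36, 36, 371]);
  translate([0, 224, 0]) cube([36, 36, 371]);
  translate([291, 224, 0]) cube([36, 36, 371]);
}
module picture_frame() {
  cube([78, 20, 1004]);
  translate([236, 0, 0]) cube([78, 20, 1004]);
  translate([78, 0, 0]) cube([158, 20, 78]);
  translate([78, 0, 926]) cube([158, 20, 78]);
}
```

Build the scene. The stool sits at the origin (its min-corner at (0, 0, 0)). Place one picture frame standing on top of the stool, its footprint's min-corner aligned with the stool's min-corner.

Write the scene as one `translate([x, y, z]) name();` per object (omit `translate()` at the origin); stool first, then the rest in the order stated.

stool();
translate([0, 0, 408]) picture_frame();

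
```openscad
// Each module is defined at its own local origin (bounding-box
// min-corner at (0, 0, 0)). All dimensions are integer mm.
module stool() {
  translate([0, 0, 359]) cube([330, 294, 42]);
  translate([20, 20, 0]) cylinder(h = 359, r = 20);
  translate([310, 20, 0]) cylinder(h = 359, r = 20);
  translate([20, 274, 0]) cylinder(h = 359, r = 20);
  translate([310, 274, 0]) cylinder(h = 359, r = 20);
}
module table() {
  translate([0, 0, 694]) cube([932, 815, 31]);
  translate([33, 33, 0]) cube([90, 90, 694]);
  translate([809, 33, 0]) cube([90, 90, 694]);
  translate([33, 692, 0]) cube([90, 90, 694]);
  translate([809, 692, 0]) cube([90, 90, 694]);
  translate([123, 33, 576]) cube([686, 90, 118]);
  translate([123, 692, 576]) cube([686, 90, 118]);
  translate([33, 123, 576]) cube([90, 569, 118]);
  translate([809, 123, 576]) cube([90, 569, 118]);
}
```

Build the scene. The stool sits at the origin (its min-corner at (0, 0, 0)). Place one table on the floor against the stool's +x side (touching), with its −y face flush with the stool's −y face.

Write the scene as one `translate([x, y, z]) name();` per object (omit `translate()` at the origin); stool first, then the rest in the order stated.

stool();
translate([330, 0, 0]) table();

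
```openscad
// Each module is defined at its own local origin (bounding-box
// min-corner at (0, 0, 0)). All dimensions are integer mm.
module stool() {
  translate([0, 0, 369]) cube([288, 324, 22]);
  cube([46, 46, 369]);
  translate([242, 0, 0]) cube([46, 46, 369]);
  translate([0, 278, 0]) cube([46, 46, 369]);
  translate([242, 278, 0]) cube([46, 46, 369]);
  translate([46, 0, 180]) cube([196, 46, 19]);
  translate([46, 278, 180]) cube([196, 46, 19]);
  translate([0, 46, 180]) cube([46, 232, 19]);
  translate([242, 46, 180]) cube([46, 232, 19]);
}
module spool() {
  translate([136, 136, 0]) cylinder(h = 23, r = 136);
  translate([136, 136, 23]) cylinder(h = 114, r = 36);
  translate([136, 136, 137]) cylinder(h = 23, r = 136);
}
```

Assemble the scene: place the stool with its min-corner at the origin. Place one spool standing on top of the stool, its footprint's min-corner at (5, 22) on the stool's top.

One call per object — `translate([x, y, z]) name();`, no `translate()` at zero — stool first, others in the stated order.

stool();
translate([5, 22, 391]) spool();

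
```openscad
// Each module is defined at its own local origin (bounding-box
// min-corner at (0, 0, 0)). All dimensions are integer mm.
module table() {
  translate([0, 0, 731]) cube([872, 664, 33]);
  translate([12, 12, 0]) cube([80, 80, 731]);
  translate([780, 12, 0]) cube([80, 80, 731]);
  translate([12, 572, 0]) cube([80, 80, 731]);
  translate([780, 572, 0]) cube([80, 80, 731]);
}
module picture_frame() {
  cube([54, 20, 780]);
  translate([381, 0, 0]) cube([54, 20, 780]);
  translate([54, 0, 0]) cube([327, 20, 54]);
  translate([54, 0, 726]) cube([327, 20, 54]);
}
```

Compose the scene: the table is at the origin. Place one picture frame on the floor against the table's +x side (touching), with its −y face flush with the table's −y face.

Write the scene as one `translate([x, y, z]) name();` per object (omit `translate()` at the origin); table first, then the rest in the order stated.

table();
translate([872, 0, 0]) picture_frame();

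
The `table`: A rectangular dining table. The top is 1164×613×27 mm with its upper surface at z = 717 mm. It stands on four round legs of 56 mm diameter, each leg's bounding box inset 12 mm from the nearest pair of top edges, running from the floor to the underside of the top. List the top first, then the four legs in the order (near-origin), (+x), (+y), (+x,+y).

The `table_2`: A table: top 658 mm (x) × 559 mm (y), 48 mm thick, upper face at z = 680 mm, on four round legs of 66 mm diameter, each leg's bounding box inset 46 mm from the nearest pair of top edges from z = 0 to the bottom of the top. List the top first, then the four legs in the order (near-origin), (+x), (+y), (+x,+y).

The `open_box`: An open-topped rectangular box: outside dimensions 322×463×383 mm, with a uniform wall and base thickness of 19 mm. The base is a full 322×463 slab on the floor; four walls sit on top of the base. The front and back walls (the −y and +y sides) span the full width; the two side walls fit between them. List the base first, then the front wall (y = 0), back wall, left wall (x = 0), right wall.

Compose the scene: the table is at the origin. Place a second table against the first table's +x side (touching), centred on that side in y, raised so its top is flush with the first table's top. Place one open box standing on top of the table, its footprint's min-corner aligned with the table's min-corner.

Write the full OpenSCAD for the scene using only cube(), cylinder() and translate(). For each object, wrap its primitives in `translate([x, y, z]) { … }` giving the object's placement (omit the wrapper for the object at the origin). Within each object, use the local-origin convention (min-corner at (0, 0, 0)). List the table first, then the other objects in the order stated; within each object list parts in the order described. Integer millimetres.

translate([0, 0, 690]) cube([1164, 613, 27]);
translate([40, 40, 0]) cylinder(h = 690, r = 28);
translate([1124, 40, 0]) cylinder(h = 690, r = 28);
translate([40, 573, 0]) cylinder(h = 690, r = 28);
translate([1124, 573, 0]) cylinder(h = 690, r = 28);
translate([1164, 27, 37]) {
  translate([0, 0, 632]) cube([658, 559, 48]);
  translate([79, 79, 0]) cylinder(h = 632, r = 33);
  translate([579, 79, 0]) cylinder(h = 632, r = 33);
  translate([79, 480, 0]) cylinder(h = 632, r = 33);
  translate([579, 480, 0]) cylinder(h = 632, r = 33);
}
translate([0, 0, 717]) {
  cube([322, 463, 19]);
  translate([0, 0, 19]) cube([322, 19, 364]);
  translate([0, 444, 19]) cube([322, 19, 364]);
  translate([0, 19, 19]) cube([19, 425, 364]);
  translate([303, 19, 19]) cube([19, 425, 364]);
}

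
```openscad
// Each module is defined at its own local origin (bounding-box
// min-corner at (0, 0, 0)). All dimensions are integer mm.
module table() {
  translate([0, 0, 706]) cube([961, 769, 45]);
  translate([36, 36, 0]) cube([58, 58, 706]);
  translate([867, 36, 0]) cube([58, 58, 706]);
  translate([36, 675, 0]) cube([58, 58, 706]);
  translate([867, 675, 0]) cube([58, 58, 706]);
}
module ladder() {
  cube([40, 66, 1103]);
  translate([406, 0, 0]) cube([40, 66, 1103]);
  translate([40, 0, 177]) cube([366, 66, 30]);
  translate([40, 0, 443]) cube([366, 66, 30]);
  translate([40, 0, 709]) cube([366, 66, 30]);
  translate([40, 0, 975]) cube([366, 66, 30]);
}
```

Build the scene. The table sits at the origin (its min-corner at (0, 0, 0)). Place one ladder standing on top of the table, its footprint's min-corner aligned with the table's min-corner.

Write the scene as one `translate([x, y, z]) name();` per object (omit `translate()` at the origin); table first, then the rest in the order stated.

table();
translate([0, 0, 751]) ladder();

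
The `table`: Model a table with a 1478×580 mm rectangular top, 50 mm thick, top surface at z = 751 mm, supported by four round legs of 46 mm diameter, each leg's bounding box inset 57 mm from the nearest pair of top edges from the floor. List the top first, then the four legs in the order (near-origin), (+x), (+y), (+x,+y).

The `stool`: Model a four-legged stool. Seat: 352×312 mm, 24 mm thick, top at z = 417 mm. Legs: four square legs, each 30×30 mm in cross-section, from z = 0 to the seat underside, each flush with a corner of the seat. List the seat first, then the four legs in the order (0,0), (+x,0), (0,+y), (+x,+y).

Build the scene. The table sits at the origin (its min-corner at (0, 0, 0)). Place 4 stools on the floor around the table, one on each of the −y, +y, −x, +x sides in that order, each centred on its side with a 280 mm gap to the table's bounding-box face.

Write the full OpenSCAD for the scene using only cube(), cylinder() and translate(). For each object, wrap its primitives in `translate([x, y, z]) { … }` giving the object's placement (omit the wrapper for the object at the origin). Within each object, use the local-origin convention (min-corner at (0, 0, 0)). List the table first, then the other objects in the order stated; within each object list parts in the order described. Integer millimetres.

translate([0, 0, 701]) cube([1478, 580, 50]);
translate([80, 80, 0]) cylinder(h = 701, r = 23);
translate([1398, 80, 0]) cylinder(h = 701, r = 23);
translate([80, 500, 0]) cylinder(h = 701, r = 23);
translate([1398, 500, 0]) cylinder(h = 701, r = 23);
translate([563, -592, 0]) {
  translate([0, 0, 393]) cube([352, 312, 24]);
  cube([30, 30, 393]);
  translate([322, 0, 0]) cube([30, 30, 393]);
  translate([0, 282, 0]) cube([30, 30, 393]);
  translate([322, 282, 0]) cube([30, 30, 393]);
}
translate([563, 860, 0]) {
  translate([0, 0, 393]) cube([352, 312, 24]);
  cube([30, 30, 393]);
  translate([322, 0, 0]) cube([30, 30, 393]);
  translate([0, 282, 0]) cube([30, 30, 393]);
  translate([322, 282, 0]) cube([30, 30, 393]);
}
translate([-632, 134, 0]) {
  translate([0, 0, 393]) cube([352, 312, 24]);
  cube([30, 30, 393]);
  translate([322, 0, 0]) cube([30, 30, 393]);
  translate([0, 282, 0]) cube([30, 30, 393]);
  translate([322, 282, 0]) cube([30, 30, 393]);
}
translate([1758, 134, 0]) {
  translate([0, 0, 393]) cube([352, 312, 24]);
  cube([30, 30, 393]);
  translate([322, 0, 0]) cube([30, 30, 393]);
  translate([0, 282, 0]) cube([30, 30, 393]);
  translate([322, 282, 0]) cube([30, 30, 393]);
}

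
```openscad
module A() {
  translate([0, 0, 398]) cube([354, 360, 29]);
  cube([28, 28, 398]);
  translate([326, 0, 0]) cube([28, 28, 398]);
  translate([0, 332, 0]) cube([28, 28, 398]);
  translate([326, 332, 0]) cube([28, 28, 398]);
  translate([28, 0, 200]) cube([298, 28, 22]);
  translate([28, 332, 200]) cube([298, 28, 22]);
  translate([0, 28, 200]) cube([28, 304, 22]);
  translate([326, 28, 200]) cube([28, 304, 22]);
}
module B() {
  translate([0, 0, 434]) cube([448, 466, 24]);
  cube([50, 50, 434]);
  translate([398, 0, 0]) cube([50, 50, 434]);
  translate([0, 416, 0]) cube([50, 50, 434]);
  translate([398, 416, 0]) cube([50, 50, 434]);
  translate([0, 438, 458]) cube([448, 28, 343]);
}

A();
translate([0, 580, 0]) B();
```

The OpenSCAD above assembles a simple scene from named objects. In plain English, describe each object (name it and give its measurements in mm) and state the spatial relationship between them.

A is a four-legged stool. The seat is a 354×360×29 mm slab whose top surface is at z = 427 mm; four square legs, each 28×28 mm in cross-section, run from the floor (z = 0) to the underside of the seat, each flush with a corner of the seat. Four stretchers, 28 mm wide and 22 mm tall, connect adjacent legs with their undersides at z = 200 mm, each running between the inner faces of the legs it joins and aligned with the legs' outer faces on the other axis.

B is a chair: 448×466 mm seat, 24 mm thick, top at z = 458 mm, on four 50 mm square corner legs flush with the seat edges. A 28 mm thick backrest slab spans the full seat width, extending 343 mm above the seat top, its back face flush with the seat's +y edge.

The chair is on the floor beside the stool on its +y side.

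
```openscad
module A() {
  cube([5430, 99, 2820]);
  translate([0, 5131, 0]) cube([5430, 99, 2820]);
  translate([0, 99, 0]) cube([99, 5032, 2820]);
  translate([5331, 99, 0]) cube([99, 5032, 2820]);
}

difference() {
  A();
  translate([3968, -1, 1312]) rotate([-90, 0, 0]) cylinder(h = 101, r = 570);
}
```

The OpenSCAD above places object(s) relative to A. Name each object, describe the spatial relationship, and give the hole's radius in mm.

The subtracted cylinder has r = 570 mm.

A is a house frame. The house frame has a circular hole through its front wall. The hole's radius is 570 mm.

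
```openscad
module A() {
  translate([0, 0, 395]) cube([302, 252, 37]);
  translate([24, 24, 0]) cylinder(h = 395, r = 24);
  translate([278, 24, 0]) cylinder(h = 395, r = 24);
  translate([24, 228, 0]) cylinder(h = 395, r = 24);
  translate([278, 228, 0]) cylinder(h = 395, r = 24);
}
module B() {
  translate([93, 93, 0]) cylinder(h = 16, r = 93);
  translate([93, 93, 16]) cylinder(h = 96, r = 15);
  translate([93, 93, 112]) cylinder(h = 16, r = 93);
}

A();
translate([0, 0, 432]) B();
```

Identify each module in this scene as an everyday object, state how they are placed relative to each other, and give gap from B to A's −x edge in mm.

The spool's min-x is at 0; the stool's min-x is 0; gap = 0 mm.

A is a stool. B is a spool. The spool is on top of the stool. The gap from the spool to the stool's −x edge is 0 mm.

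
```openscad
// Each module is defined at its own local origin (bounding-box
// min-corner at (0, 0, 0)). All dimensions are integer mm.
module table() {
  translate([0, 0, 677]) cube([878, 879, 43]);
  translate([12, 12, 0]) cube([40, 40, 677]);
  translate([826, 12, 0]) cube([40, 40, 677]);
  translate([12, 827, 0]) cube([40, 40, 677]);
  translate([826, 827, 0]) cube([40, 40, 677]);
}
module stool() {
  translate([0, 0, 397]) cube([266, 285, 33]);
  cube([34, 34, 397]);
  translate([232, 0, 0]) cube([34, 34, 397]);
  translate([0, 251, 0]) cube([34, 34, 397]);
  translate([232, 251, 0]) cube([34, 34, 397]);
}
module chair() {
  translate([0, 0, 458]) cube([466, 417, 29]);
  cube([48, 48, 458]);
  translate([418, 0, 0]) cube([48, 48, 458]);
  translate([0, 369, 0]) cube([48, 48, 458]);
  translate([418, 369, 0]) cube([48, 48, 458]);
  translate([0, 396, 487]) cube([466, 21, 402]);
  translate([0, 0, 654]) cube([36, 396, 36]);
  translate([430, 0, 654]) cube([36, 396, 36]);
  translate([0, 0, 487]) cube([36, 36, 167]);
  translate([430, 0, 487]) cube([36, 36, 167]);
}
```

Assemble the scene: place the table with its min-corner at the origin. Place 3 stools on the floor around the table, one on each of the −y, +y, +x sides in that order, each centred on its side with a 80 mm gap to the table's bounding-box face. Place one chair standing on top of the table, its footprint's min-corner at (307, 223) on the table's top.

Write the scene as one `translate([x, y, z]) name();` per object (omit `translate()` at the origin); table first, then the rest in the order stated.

table();
translate([306, -365, 0]) stool();
translate([306, 959, 0]) stool();
translate([958, 297, 0]) stool();
translate([307, 223, 720]) chair();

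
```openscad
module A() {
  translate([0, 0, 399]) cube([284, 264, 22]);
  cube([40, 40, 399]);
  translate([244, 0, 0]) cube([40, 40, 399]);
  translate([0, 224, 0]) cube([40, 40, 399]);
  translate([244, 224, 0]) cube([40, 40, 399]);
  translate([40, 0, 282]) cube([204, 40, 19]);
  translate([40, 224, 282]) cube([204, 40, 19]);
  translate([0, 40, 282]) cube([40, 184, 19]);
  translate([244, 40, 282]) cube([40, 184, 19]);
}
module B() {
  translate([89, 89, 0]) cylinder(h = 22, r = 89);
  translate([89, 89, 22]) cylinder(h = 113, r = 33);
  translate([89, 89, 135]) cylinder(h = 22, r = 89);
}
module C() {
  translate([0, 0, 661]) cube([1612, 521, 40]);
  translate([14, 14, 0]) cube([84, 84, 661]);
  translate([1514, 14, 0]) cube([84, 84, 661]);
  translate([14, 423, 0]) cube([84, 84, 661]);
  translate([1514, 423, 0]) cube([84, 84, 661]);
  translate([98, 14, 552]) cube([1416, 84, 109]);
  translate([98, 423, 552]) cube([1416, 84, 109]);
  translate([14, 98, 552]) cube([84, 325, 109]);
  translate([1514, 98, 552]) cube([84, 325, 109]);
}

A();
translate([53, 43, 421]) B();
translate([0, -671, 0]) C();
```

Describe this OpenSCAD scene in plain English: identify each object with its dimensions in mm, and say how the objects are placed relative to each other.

A is a simple wooden stool: a rectangular seat 284 mm (x) by 264 mm (y), 22 mm thick, top face at z = 421 mm, on four square legs, each 40×40 mm in cross-section. The legs rest on z = 0, each flush with a corner of the seat. Four stretchers, 40 mm wide and 19 mm tall, connect adjacent legs with their undersides at z = 282 mm, each running between the inner faces of the legs it joins and aligned with the legs' outer faces on the other axis.

B is a spool: two coaxial disc flanges of radius 89 mm and thickness 22 mm, joined by a core cylinder of radius 33 mm and height 113 mm. The lower flange rests on z = 0 and the three cylinders share a vertical axis.

C is a table: top 1612 mm (x) × 521 mm (y), 40 mm thick, upper face at z = 701 mm, on four 84×84 mm square legs, each inset 14 mm from the nearest pair of top edges, running from z = 0 to the bottom of the top. Four apron rails, 84 mm thick and 109 mm tall, run between adjacent legs with their top edges flush with the underside of the top and their outer faces flush with the legs' outer faces.

The spool is on top of the stool, centred. The table is on the floor beside the stool on its −y side.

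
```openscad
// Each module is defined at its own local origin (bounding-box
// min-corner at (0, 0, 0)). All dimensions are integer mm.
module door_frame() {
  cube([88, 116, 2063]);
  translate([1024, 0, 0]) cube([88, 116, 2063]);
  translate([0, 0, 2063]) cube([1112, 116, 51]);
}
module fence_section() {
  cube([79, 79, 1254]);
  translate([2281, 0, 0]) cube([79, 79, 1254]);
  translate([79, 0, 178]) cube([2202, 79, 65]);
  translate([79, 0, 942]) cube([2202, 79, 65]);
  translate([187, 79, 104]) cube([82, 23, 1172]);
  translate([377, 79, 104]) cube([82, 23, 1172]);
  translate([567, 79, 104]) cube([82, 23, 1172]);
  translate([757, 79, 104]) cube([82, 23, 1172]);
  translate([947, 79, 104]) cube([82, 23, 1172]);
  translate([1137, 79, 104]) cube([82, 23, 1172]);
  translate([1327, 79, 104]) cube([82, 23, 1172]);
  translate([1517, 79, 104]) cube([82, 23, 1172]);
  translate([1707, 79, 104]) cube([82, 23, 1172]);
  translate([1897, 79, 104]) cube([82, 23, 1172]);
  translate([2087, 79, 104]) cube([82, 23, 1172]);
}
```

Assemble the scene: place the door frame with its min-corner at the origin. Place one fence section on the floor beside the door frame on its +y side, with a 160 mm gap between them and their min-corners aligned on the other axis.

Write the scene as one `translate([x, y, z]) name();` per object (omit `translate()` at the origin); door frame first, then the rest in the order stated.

door_frame();
translate([0, 276, 0]) fence_section();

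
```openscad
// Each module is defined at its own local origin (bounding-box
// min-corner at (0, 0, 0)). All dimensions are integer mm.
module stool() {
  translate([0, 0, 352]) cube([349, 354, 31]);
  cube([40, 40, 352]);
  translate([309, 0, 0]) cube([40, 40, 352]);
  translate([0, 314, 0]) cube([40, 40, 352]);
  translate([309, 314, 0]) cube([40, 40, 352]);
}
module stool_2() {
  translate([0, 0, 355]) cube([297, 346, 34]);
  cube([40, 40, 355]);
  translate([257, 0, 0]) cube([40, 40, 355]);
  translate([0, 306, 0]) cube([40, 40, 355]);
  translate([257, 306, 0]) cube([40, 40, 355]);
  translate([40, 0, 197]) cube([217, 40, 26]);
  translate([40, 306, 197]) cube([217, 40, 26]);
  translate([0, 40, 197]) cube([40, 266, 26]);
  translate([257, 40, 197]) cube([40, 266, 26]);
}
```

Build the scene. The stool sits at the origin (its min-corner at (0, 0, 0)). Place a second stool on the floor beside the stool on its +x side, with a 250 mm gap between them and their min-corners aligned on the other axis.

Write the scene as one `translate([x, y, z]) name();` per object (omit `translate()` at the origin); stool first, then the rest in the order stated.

stool();
translate([599, 0, 0]) stool_2();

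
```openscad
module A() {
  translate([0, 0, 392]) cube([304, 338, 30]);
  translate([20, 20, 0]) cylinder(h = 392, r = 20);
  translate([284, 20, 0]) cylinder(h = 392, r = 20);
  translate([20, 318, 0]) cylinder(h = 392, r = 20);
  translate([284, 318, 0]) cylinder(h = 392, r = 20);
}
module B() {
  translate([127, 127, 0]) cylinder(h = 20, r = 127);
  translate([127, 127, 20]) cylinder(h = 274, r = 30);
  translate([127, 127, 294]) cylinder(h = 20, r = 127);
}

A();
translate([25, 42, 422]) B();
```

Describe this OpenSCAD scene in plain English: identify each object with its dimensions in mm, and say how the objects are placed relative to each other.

A is a four-legged stool. The seat is a 304×338×30 mm slab whose top surface is at z = 422 mm; four round legs, each 40 mm in diameter, run from the floor (z = 0) to the underside of the seat, each leg's axis is inset half a diameter from the nearest pair of seat edges (so the leg's bounding box is flush with the corner).

B is a spool: two coaxial disc flanges of radius 127 mm and thickness 20 mm, joined by a core cylinder of radius 30 mm and height 274 mm. The lower flange rests on z = 0 and the three cylinders share a vertical axis.

The spool is on top of the stool, centred.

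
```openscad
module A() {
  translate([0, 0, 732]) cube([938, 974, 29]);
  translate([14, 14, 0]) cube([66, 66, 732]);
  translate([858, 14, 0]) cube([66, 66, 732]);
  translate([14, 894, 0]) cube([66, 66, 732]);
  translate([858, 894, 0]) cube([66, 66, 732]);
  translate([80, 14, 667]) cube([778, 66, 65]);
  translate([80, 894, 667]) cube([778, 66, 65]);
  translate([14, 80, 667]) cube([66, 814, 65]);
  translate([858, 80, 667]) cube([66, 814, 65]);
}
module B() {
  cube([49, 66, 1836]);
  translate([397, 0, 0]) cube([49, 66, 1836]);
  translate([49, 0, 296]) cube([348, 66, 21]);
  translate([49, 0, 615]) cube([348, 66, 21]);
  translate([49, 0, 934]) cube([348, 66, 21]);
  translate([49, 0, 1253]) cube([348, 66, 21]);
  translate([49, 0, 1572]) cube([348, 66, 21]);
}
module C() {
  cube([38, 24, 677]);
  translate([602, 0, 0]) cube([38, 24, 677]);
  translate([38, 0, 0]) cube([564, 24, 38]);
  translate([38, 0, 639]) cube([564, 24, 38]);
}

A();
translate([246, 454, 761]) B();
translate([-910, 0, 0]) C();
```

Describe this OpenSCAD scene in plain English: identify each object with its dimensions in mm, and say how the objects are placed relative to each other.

A is a rectangular dining table. The top is 938×974×29 mm with its upper surface at z = 761 mm. It stands on four 66×66 mm square legs, each inset 14 mm from the nearest pair of top edges, running from the floor to the underside of the top. Four apron rails, 66 mm thick and 65 mm tall, run between adjacent legs with their top edges flush with the underside of the top and their outer faces flush with the legs' outer faces.

B is a straight ladder. Two 49×66 mm vertical rails, 1836 mm tall, stand 446 mm apart (outside-to-outside) with their front faces coplanar on the −y side. 5 rungs, each 66 mm deep and 21 mm tall, span between the inner faces of the rails, front faces flush with the rails. The lowest rung's underside is at z = 296 mm and rungs are spaced 319 mm apart (underside to underside).

C is a rectangular picture frame lying in the x–z plane (depth along y). The opening is 564 mm wide (x) by 601 mm tall (z), surrounded by a border 38 mm wide on all four sides. The frame is 24 mm deep and is made of two full-height vertical stiles with two horizontal rails fitted between them.

The ladder is on top of the table, centred. The picture frame is on the floor beside the table on its −x side.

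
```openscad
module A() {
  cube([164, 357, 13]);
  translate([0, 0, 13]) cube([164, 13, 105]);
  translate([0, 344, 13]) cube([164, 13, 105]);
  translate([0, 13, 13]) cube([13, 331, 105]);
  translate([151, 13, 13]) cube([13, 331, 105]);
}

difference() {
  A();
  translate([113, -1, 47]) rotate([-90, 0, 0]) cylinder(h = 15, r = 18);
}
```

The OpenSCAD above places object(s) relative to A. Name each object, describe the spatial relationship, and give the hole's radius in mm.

The subtracted cylinder has r = 18 mm.

A is an open box. The open box has a circular hole through its front wall. The hole's radius is 18 mm.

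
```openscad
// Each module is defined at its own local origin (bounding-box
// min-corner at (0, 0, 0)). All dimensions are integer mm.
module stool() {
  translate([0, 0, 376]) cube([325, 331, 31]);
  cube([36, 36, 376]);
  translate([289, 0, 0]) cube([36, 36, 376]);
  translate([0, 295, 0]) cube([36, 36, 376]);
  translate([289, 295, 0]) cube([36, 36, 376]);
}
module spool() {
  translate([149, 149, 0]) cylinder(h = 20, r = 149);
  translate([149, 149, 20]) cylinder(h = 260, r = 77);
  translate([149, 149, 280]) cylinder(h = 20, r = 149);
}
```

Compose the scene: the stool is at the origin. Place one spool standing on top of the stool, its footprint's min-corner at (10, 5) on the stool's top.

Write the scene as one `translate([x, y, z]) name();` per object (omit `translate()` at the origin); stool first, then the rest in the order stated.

stool();
translate([10, 5, 407]) spool();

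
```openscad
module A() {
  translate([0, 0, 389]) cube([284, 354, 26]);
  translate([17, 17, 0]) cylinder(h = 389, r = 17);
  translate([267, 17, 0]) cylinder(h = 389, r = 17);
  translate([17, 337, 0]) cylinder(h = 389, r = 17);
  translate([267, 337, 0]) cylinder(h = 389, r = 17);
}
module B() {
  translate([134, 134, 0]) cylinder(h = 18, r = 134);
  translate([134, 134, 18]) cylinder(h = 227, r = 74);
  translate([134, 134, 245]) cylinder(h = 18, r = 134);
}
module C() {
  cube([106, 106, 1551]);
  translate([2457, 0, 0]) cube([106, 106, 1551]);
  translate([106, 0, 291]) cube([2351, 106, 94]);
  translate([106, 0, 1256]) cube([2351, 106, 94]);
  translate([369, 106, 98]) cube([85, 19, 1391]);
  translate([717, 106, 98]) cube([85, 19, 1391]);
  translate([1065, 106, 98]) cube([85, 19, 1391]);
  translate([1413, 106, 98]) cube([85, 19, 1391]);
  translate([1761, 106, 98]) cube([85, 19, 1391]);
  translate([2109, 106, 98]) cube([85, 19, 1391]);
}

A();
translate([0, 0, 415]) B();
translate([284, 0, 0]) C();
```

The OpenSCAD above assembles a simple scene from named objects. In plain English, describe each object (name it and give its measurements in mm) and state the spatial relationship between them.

A is a four-legged stool. The seat is 284×354 mm, 26 mm thick, top at z = 415 mm. It stands on four round legs, each 34 mm in diameter, from z = 0 to the seat underside, each leg's axis is inset half a diameter from the nearest pair of seat edges (so the leg's bounding box is flush with the corner).

B is a spool: two coaxial disc flanges of radius 134 mm and thickness 18 mm, joined by a core cylinder of radius 74 mm and height 227 mm. The lower flange rests on z = 0 and the three cylinders share a vertical axis.

C is a fence section. Two 106×106 mm posts, 1551 mm tall, stand on the floor with a clear span of 2351 mm between their inner faces. Two horizontal rails of 106×94 mm section span the gap between the posts with their undersides at z = 291 mm and z = 1256 mm, flush with the posts' −y face. 6 pickets, each 85 mm wide, 19 mm thick and 1391 mm tall, are fixed to the +y face of the rails with their bottoms at z = 98 mm, evenly spaced across the span with equal gaps (rounded down to the nearest mm) at the −x end and between each pair — any rounding remainder accumulates at the +x end.

The spool is on top of the stool. The fence section is against the stool's +x side, with their −y faces flush.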